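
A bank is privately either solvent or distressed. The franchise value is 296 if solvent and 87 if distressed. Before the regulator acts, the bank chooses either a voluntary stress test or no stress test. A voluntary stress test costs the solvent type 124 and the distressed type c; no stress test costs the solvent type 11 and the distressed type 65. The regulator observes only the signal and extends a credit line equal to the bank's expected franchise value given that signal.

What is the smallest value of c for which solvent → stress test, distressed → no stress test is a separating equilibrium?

Under separation: stress test → solvent (pays 296); no stress test → distressed (pays 87).
Solvent: 296 − 124 = 172 ≥ 87 − 11 = 76. Holds regardless of c. ✓
Distressed: 87 − 65 ≥ 296 − c, so c ≥ 296 − 22 = 274.

274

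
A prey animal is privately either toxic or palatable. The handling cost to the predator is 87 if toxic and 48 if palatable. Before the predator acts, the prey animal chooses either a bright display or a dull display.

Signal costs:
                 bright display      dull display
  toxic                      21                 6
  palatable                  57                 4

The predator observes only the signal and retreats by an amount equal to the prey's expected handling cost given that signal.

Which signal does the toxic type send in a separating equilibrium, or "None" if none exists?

bright display

Try toxic → bright display, palatable → dull display:
  If types separate, bright display earns payment 87 and dull display earns 48.
  Toxic: bright display gives 87 − 21 = 66; dull display gives 48 − 6 = 42. No deviation. ✓
  Palatable: dull display gives 48 − 4 = 44; bright display gives 87 − 57 = 30. No deviation. ✓
Both hold — the toxic type sends bright display.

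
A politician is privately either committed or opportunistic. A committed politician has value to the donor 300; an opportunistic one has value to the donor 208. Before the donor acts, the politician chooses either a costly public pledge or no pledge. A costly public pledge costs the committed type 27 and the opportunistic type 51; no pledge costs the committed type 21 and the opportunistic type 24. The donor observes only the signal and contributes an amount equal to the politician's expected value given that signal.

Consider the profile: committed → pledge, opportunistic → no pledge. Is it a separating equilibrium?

If types separate, pledge earns payment 300 and no pledge earns 208.
Committed: pledge gives 300 − 27 = 273; no pledge gives 208 − 21 = 187. No deviation. ✓
Opportunistic: no pledge gives 208 − 24 = 184; pledge gives 300 − 51 = 249. Would deviate. ✗

No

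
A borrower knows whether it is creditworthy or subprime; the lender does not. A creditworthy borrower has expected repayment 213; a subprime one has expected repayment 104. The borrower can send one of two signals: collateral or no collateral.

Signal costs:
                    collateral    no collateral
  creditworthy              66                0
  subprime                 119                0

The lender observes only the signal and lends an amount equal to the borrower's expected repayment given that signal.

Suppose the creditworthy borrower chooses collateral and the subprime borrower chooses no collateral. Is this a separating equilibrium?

Yes

Under separation the lender infers type exactly: collateral → creditworthy (pays 213), no collateral → subprime (pays 104).
Creditworthy: collateral gives 213 − 66 = 147; no collateral gives 104 − 0 = 104. No deviation. ✓
Subprime: no collateral gives 104 − 0 = 104; collateral gives 213 − 119 = 94. No deviation. ✓
Both incentive constraints hold.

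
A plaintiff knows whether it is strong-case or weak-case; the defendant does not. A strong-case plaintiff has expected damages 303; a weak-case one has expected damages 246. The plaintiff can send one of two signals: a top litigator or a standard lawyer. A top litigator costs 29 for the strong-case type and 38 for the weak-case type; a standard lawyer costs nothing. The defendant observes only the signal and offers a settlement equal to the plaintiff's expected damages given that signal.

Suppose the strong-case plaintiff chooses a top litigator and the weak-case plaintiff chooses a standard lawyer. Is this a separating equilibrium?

If types separate, top litigator earns payment 303 and standard lawyer earns 246.
Strong-case: top litigator gives 303 − 29 = 274; standard lawyer gives 246 − 0 = 246. No deviation. ✓
Weak-case: standard lawyer gives 246 − 0 = 246; top litigator gives 303 − 38 = 265. Would deviate. ✗

No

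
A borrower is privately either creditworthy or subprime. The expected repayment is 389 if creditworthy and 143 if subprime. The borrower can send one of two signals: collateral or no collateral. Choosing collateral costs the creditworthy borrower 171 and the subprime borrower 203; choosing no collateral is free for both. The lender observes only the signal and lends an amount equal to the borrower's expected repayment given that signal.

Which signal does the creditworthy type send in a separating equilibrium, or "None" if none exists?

Try creditworthy → collateral, subprime → no collateral:
  Under separation the lender infers type exactly: collateral → creditworthy (pays 389), no collateral → subprime (pays 143).
  Creditworthy: collateral gives 389 − 171 = 218; no collateral gives 143 − 0 = 143. No deviation. ✓
  Subprime: no collateral gives 143 − 0 = 143; collateral gives 389 − 203 = 186. Would deviate. ✗
Try creditworthy → no collateral, subprime → collateral:
  Under separation the lender infers type exactly: no collateral → creditworthy (pays 389), collateral → subprime (pays 143).
  Creditworthy: no collateral gives 389 − 0 = 389; collateral gives 143 − 171 = -28. No deviation. ✓
  Subprime: collateral gives 143 − 203 = -60; no collateral gives 389 − 0 = 389. Would deviate. ✗
Neither assignment is incentive-compatible.

None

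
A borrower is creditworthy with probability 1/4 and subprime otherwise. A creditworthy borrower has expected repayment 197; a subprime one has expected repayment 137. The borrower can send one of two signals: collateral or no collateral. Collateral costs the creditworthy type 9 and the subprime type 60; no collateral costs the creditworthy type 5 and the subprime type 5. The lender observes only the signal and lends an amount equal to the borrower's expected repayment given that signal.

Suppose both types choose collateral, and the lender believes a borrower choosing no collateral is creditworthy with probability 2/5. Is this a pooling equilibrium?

At the pooled signal (collateral) the lender holds the prior 1/4 and pays 1/4·197 + 3/4·137 = 152. Off-path (no collateral) belief 2/5 gives 2/5·197 + 3/5·137 = 161.
Creditworthy: collateral gives 152 − 9 = 143; no collateral gives 161 − 5 = 156. Deviates. ✗
Subprime: collateral gives 152 − 60 = 92; no collateral gives 161 − 5 = 156. Deviates. ✗

No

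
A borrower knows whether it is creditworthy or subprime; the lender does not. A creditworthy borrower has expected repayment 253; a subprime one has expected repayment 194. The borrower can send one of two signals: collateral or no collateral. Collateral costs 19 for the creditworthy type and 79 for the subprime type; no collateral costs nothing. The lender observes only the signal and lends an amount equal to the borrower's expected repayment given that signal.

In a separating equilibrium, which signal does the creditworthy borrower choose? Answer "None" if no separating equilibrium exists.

Try creditworthy → collateral, subprime → no collateral:
  Under separation the lender infers type exactly: collateral → creditworthy (pays 253), no collateral → subprime (pays 194).
  Creditworthy: collateral gives 253 − 19 = 234; no collateral gives 194 − 0 = 194. No deviation. ✓
  Subprime: no collateral gives 194 − 0 = 194; collateral gives 253 − 79 = 174. No deviation. ✓
Both hold — the creditworthy type sends collateral.

collateral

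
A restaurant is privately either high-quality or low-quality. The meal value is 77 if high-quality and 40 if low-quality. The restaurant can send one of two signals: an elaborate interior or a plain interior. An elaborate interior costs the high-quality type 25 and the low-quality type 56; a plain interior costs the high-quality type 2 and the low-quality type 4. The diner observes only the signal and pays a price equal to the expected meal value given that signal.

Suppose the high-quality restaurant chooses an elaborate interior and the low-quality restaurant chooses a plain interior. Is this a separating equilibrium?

Under separation the diner infers type exactly: elaborate interior → high-quality (pays 77), plain interior → low-quality (pays 40).
High-quality: elaborate interior gives 77 − 25 = 52; plain interior gives 40 − 2 = 38. No deviation. ✓
Low-quality: plain interior gives 40 − 4 = 36; elaborate interior gives 77 − 56 = 21. No deviation. ✓
Neither type gains from mimicking the other.

Yes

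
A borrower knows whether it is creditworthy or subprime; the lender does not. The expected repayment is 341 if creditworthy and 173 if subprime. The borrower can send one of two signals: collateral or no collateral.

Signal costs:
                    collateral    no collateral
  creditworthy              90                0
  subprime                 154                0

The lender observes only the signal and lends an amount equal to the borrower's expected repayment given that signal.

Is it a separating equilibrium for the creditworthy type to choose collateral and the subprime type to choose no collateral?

If types separate, collateral earns payment 341 and no collateral earns 173.
Creditworthy: collateral gives 341 − 90 = 251; no collateral gives 173 − 0 = 173. No deviation. ✓
Subprime: no collateral gives 173 − 0 = 173; collateral gives 341 − 154 = 187. Would deviate. ✗

No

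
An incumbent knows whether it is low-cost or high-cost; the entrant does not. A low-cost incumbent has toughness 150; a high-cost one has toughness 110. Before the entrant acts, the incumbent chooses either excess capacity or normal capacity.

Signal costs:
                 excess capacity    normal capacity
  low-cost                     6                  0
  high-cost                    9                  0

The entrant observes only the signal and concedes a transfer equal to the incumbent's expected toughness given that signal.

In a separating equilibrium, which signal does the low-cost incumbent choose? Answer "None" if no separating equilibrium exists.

Try low-cost → excess capacity, high-cost → normal capacity:
  If types separate, excess capacity earns payment 150 and normal capacity earns 110.
  Low-cost: excess capacity gives 150 − 6 = 144; normal capacity gives 110 − 0 = 110. No deviation. ✓
  High-cost: normal capacity gives 110 − 0 = 110; excess capacity gives 150 − 9 = 141. Would deviate. ✗
Try low-cost → normal capacity, high-cost → excess capacity:
  If types separate, normal capacity earns payment 150 and excess capacity earns 110.
  Low-cost: normal capacity gives 150 − 0 = 150; excess capacity gives 110 − 6 = 104. No deviation. ✓
  High-cost: excess capacity gives 110 − 9 = 101; normal capacity gives 150 − 0 = 150. Would deviate. ✗
Neither assignment is incentive-compatible.

None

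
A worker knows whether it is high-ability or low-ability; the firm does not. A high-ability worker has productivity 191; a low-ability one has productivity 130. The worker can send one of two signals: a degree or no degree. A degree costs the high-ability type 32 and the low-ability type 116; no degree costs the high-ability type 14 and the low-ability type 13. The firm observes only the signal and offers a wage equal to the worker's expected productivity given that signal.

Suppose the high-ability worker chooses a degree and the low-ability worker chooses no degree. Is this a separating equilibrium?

Yes

Under separation the firm infers type exactly: degree → high-ability (pays 191), no degree → low-ability (pays 130).
High-ability: degree gives 191 − 32 = 159; no degree gives 130 − 14 = 116. No deviation. ✓
Low-ability: no degree gives 130 − 13 = 117; degree gives 191 − 116 = 75. No deviation. ✓
Neither type gains from mimicking the other.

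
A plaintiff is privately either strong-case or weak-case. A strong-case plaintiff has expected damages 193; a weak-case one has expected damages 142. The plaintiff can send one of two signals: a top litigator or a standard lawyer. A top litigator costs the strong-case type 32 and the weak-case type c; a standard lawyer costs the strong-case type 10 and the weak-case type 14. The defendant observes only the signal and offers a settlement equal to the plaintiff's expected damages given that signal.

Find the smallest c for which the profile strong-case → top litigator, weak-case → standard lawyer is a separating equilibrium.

Under separation: top litigator → strong-case (pays 193); standard lawyer → weak-case (pays 142).
Strong-case: 193 − 32 = 161 ≥ 142 − 10 = 132. Holds regardless of c. ✓
Weak-case: 142 − 14 ≥ 193 − c, so c ≥ 193 − 128 = 65.

65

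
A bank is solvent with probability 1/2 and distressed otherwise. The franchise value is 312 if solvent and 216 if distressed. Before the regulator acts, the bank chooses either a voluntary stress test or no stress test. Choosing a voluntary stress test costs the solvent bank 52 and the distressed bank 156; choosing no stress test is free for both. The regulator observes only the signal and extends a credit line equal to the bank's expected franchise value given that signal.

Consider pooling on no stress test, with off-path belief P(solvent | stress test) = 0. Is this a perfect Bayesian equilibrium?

At the pooled signal (no stress test) the regulator holds the prior 1/2 and pays 1/2·312 + 1/2·216 = 264. Off-path (stress test) belief 0 gives 0·312 + 1·216 = 216.
Solvent: no stress test gives 264 − 0 = 264; stress test gives 216 − 52 = 164. Stays. ✓
Distressed: no stress test gives 264 − 0 = 264; stress test gives 216 − 156 = 60. Stays. ✓

Yes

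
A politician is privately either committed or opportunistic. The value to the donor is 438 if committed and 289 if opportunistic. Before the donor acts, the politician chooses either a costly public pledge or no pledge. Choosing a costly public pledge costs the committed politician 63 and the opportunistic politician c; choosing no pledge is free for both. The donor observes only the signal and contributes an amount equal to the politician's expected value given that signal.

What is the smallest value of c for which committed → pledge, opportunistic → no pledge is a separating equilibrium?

149

Under separation: pledge → committed (pays 438); no pledge → opportunistic (pays 289).
Committed: 438 − 63 = 375 ≥ 289 − 0 = 289. Holds regardless of c. ✓
Opportunistic: 289 − 0 ≥ 438 − c, so c ≥ 438 − 289 = 149.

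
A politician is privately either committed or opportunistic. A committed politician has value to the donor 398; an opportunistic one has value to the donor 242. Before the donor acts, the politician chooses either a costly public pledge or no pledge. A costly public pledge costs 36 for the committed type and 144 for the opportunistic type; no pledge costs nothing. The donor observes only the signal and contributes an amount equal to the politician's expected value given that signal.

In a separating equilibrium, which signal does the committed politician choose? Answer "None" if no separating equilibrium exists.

Try committed → pledge, opportunistic → no pledge:
  Under separation the donor infers type exactly: pledge → committed (pays 398), no pledge → opportunistic (pays 242).
  Committed: pledge gives 398 − 36 = 362; no pledge gives 242 − 0 = 242. No deviation. ✓
  Opportunistic: no pledge gives 242 − 0 = 242; pledge gives 398 − 144 = 254. Would deviate. ✗
Try committed → no pledge, opportunistic → pledge:
  Under separation the donor infers type exactly: no pledge → committed (pays 398), pledge → opportunistic (pays 242).
  Committed: no pledge gives 398 − 0 = 398; pledge gives 242 − 36 = 206. No deviation. ✓
  Opportunistic: pledge gives 242 − 144 = 98; no pledge gives 398 − 0 = 398. Would deviate. ✗
Neither assignment is incentive-compatible.

None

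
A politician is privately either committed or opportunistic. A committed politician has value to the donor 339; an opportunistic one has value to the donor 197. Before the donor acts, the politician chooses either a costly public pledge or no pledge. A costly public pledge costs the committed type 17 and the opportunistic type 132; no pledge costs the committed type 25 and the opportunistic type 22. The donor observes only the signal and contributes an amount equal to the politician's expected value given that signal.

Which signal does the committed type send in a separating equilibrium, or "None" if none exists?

Try committed → pledge, opportunistic → no pledge:
  If types separate, pledge earns payment 339 and no pledge earns 197.
  Committed: pledge gives 339 − 17 = 322; no pledge gives 197 − 25 = 172. No deviation. ✓
  Opportunistic: no pledge gives 197 − 22 = 175; pledge gives 339 − 132 = 207. Would deviate. ✗
Try committed → no pledge, opportunistic → pledge:
  If types separate, no pledge earns payment 339 and pledge earns 197.
  Committed: no pledge gives 339 − 25 = 314; pledge gives 197 − 17 = 180. No deviation. ✓
  Opportunistic: pledge gives 197 − 132 = 65; no pledge gives 339 − 22 = 317. Would deviate. ✗
Neither assignment is incentive-compatible.

None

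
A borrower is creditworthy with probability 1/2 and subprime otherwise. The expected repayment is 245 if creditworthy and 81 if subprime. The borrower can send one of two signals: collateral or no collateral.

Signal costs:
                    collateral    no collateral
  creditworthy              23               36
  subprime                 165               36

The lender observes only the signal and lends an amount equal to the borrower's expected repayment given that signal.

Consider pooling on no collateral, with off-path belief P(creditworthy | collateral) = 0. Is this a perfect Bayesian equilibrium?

At the pooled signal (no collateral) the lender holds the prior 1/2 and pays 1/2·245 + 1/2·81 = 163. Off-path (collateral) belief 0 gives 0·245 + 1·81 = 81.
Creditworthy: no collateral gives 163 − 36 = 127; collateral gives 81 − 23 = 58. Stays. ✓
Subprime: no collateral gives 163 − 36 = 127; collateral gives 81 − 165 = -84. Stays. ✓

Yes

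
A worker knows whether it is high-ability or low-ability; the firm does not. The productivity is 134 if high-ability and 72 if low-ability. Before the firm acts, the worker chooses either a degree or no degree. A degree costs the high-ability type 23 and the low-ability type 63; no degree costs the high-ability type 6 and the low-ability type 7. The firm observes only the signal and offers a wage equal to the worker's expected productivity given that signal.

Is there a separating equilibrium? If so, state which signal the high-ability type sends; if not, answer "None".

Try high-ability → degree, low-ability → no degree:
  If types separate, degree earns payment 134 and no degree earns 72.
  High-ability: degree gives 134 − 23 = 111; no degree gives 72 − 6 = 66. No deviation. ✓
  Low-ability: no degree gives 72 − 7 = 65; degree gives 134 − 63 = 71. Would deviate. ✗
Try high-ability → no degree, low-ability → degree:
  If types separate, no degree earns payment 134 and degree earns 72.
  High-ability: no degree gives 134 − 6 = 128; degree gives 72 − 23 = 49. No deviation. ✓
  Low-ability: degree gives 72 − 63 = 9; no degree gives 134 − 7 = 127. Would deviate. ✗
Neither assignment is incentive-compatible.

None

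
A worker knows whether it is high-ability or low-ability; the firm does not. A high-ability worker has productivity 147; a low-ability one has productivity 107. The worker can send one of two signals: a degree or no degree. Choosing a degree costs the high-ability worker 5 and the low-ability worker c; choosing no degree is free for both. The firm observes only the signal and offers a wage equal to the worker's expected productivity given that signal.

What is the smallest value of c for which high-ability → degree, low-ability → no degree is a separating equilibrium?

Under separation: degree → high-ability (pays 147); no degree → low-ability (pays 107).
High-ability: 147 − 5 = 142 ≥ 107 − 0 = 107. Holds regardless of c. ✓
Low-ability: 107 − 0 ≥ 147 − c, so c ≥ 147 − 107 = 40.

40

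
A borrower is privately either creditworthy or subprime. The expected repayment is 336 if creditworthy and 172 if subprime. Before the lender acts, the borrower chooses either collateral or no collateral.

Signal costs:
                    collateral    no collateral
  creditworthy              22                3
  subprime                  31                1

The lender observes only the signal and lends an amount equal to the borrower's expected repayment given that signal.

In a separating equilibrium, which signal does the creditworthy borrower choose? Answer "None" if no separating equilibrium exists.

None

Try creditworthy → collateral, subprime → no collateral:
  If types separate, collateral earns payment 336 and no collateral earns 172.
  Creditworthy: collateral gives 336 − 22 = 314; no collateral gives 172 − 3 = 169. No deviation. ✓
  Subprime: no collateral gives 172 − 1 = 171; collateral gives 336 − 31 = 305. Would deviate. ✗
Try creditworthy → no collateral, subprime → collateral:
  If types separate, no collateral earns payment 336 and collateral earns 172.
  Creditworthy: no collateral gives 336 − 3 = 333; collateral gives 172 − 22 = 150. No deviation. ✓
  Subprime: collateral gives 172 − 31 = 141; no collateral gives 336 − 1 = 335. Would deviate. ✗
Neither assignment is incentive-compatible.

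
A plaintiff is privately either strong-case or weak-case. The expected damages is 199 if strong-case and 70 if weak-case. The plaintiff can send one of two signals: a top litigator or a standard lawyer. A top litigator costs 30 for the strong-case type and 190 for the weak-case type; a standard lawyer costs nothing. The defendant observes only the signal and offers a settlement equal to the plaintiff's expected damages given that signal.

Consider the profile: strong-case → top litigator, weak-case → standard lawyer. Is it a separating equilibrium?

Yes

Under separation the defendant infers type exactly: top litigator → strong-case (pays 199), standard lawyer → weak-case (pays 70).
Strong-case: top litigator gives 199 − 30 = 169; standard lawyer gives 70 − 0 = 70. No deviation. ✓
Weak-case: standard lawyer gives 70 − 0 = 70; top litigator gives 199 − 190 = 9. No deviation. ✓
Neither type gains from mimicking the other.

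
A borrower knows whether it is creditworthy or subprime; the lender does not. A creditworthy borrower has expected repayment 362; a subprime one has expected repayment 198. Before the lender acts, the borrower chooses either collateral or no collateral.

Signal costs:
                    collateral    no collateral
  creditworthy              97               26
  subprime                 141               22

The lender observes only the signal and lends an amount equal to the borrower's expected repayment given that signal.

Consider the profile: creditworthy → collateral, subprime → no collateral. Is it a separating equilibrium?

Under separation the lender infers type exactly: collateral → creditworthy (pays 362), no collateral → subprime (pays 198).
Creditworthy: collateral gives 362 − 97 = 265; no collateral gives 198 − 26 = 172. No deviation. ✓
Subprime: no collateral gives 198 − 22 = 176; collateral gives 362 − 141 = 221. Would deviate. ✗

No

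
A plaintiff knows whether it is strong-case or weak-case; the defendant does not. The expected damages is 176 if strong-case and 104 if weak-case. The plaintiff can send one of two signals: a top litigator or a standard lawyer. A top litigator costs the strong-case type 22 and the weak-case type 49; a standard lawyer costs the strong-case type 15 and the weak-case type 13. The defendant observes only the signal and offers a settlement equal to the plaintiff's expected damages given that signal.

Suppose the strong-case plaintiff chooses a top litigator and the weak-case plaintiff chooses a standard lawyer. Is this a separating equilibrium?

No

Under separation the defendant infers type exactly: top litigator → strong-case (pays 176), standard lawyer → weak-case (pays 104).
Strong-case: top litigator gives 176 − 22 = 154; standard lawyer gives 104 − 15 = 89. No deviation. ✓
Weak-case: standard lawyer gives 104 − 13 = 91; top litigator gives 176 − 49 = 127. Would deviate. ✗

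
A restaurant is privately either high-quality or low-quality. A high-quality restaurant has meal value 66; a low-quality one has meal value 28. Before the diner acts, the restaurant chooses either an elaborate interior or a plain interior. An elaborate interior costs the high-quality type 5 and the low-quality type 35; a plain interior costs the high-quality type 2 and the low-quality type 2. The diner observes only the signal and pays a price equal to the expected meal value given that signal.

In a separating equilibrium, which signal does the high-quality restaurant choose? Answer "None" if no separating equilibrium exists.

None

Try high-quality → elaborate interior, low-quality → plain interior:
  Under separation the diner infers type exactly: elaborate interior → high-quality (pays 66), plain interior → low-quality (pays 28).
  High-quality: elaborate interior gives 66 − 5 = 61; plain interior gives 28 − 2 = 26. No deviation. ✓
  Low-quality: plain interior gives 28 − 2 = 26; elaborate interior gives 66 − 35 = 31. Would deviate. ✗
Try high-quality → plain interior, low-quality → elaborate interior:
  Under separation the diner infers type exactly: plain interior → high-quality (pays 66), elaborate interior → low-quality (pays 28).
  High-quality: plain interior gives 66 − 2 = 64; elaborate interior gives 28 − 5 = 23. No deviation. ✓
  Low-quality: elaborate interior gives 28 − 35 = -7; plain interior gives 66 − 2 = 64. Would deviate. ✗
Neither assignment is incentive-compatible.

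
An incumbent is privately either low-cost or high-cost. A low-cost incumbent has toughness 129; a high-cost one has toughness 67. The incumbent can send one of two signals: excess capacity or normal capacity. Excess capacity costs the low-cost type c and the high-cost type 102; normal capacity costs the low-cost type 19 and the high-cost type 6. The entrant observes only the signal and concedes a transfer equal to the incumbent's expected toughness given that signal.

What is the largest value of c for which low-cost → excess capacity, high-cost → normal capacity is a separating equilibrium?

Under separation: excess capacity → low-cost (pays 129); normal capacity → high-cost (pays 67).
High-cost: 67 − 6 = 61 ≥ 129 − 102 = 27. Holds regardless of c. ✓
Low-cost: 129 − c ≥ 67 − 19, so c ≤ 129 − 48 = 81.

81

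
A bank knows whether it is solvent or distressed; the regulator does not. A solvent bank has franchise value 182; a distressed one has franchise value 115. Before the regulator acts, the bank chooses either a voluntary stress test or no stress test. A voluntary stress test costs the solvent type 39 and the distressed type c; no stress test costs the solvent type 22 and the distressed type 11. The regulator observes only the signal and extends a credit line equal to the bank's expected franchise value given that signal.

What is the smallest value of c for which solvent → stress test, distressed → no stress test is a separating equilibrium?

Under separation: stress test → solvent (pays 182); no stress test → distressed (pays 115).
Solvent: 182 − 39 = 143 ≥ 115 − 22 = 93. Holds regardless of c. ✓
Distressed: 115 − 11 ≥ 182 − c, so c ≥ 182 − 104 = 78.

78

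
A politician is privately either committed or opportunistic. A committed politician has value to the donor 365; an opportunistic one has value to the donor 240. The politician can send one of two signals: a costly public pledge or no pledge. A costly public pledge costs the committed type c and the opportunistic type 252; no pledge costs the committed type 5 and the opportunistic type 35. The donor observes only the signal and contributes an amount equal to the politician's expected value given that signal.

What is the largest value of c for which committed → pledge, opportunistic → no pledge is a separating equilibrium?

130

Under separation: pledge → committed (pays 365); no pledge → opportunistic (pays 240).
Opportunistic: 240 − 35 = 205 ≥ 365 − 252 = 113. Holds regardless of c. ✓
Committed: 365 − c ≥ 240 − 5, so c ≤ 365 − 235 = 130.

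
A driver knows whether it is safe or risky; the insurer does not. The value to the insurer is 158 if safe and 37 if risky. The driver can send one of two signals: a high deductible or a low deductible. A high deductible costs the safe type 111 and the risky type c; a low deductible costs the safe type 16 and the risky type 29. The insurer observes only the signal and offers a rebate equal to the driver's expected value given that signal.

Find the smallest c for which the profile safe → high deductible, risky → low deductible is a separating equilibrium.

150

Under separation: high deductible → safe (pays 158); low deductible → risky (pays 37).
Safe: 158 − 111 = 47 ≥ 37 − 16 = 21. Holds regardless of c. ✓
Risky: 37 − 29 ≥ 158 − c, so c ≥ 158 − 8 = 150.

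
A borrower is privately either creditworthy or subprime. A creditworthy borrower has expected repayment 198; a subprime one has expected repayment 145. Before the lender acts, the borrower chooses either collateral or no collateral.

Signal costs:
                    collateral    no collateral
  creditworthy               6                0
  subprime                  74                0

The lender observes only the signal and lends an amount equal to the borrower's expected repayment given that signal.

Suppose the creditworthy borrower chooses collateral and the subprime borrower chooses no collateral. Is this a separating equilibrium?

Yes

If types separate, collateral earns payment 198 and no collateral earns 145.
Creditworthy: collateral gives 198 − 6 = 192; no collateral gives 145 − 0 = 145. No deviation. ✓
Subprime: no collateral gives 145 − 0 = 145; collateral gives 198 − 74 = 124. No deviation. ✓
Neither type gains from mimicking the other.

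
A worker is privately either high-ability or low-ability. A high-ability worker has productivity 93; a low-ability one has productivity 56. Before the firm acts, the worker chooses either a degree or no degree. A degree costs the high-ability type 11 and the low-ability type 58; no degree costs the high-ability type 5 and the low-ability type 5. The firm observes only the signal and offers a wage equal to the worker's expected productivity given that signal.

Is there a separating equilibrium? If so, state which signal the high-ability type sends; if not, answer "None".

degree

Try high-ability → degree, low-ability → no degree:
  If types separate, degree earns payment 93 and no degree earns 56.
  High-ability: degree gives 93 − 11 = 82; no degree gives 56 − 5 = 51. No deviation. ✓
  Low-ability: no degree gives 56 − 5 = 51; degree gives 93 − 58 = 35. No deviation. ✓
Both hold — the high-ability type sends degree.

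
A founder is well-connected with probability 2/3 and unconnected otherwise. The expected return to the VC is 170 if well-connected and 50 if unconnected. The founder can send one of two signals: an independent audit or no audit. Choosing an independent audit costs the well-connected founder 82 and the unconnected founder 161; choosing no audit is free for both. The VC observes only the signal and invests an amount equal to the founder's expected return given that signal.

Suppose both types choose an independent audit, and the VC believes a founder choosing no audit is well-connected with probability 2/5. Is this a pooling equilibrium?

At the pooled signal (audit) the VC holds the prior 2/3 and pays 2/3·170 + 1/3·50 = 130. Off-path (no audit) belief 2/5 gives 2/5·170 + 3/5·50 = 98.
Well-connected: audit gives 130 − 82 = 48; no audit gives 98 − 0 = 98. Deviates. ✗
Unconnected: audit gives 130 − 161 = -31; no audit gives 98 − 0 = 98. Deviates. ✗

No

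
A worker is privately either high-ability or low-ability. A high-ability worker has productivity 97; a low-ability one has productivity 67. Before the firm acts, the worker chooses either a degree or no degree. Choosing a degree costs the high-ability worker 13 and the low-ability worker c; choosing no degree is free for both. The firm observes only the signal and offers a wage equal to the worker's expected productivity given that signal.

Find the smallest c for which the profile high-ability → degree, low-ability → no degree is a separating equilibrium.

Under separation: degree → high-ability (pays 97); no degree → low-ability (pays 67).
High-ability: 97 − 13 = 84 ≥ 67 − 0 = 67. Holds regardless of c. ✓
Low-ability: 67 − 0 ≥ 97 − c, so c ≥ 97 − 67 = 30.

30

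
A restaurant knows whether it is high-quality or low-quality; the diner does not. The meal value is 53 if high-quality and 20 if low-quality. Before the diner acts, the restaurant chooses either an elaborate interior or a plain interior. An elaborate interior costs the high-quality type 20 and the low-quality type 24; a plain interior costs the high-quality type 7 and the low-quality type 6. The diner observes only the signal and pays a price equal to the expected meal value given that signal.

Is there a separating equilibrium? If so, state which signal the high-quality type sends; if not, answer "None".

Try high-quality → elaborate interior, low-quality → plain interior:
  If types separate, elaborate interior earns payment 53 and plain interior earns 20.
  High-quality: elaborate interior gives 53 − 20 = 33; plain interior gives 20 − 7 = 13. No deviation. ✓
  Low-quality: plain interior gives 20 − 6 = 14; elaborate interior gives 53 − 24 = 29. Would deviate. ✗
Try high-quality → plain interior, low-quality → elaborate interior:
  If types separate, plain interior earns payment 53 and elaborate interior earns 20.
  High-quality: plain interior gives 53 − 7 = 46; elaborate interior gives 20 − 20 = 0. No deviation. ✓
  Low-quality: elaborate interior gives 20 − 24 = -4; plain interior gives 53 − 6 = 47. Would deviate. ✗
Neither assignment is incentive-compatible.

None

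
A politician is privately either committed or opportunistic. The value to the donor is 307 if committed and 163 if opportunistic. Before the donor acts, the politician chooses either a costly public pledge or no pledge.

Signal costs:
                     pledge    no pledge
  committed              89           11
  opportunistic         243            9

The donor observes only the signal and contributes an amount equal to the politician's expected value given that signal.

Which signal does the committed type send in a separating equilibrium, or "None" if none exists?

pledge

Try committed → pledge, opportunistic → no pledge:
  Under separation the donor infers type exactly: pledge → committed (pays 307), no pledge → opportunistic (pays 163).
  Committed: pledge gives 307 − 89 = 218; no pledge gives 163 − 11 = 152. No deviation. ✓
  Opportunistic: no pledge gives 163 − 9 = 154; pledge gives 307 − 243 = 64. No deviation. ✓
Both hold — the committed type sends pledge.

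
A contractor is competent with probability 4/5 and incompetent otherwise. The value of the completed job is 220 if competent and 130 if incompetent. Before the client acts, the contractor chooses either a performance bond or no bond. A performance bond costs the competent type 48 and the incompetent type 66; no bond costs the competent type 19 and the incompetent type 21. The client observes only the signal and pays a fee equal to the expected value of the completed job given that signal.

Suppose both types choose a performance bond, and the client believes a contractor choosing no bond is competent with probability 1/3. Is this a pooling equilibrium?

At the pooled signal (bond) the client holds the prior 4/5 and pays 4/5·220 + 1/5·130 = 202. Off-path (no bond) belief 1/3 gives 1/3·220 + 2/3·130 = 160.
Competent: bond gives 202 − 48 = 154; no bond gives 160 − 19 = 141. Stays. ✓
Incompetent: bond gives 202 − 66 = 136; no bond gives 160 − 21 = 139. Deviates. ✗

No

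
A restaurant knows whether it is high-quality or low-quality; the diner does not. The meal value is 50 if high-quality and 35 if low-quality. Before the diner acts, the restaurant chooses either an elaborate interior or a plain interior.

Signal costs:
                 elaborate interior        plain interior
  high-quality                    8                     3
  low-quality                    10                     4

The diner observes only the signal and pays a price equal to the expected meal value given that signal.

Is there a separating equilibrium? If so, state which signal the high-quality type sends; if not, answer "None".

None

Try high-quality → elaborate interior, low-quality → plain interior:
  If types separate, elaborate interior earns payment 50 and plain interior earns 35.
  High-quality: elaborate interior gives 50 − 8 = 42; plain interior gives 35 − 3 = 32. No deviation. ✓
  Low-quality: plain interior gives 35 − 4 = 31; elaborate interior gives 50 − 10 = 40. Would deviate. ✗
Try high-quality → plain interior, low-quality → elaborate interior:
  If types separate, plain interior earns payment 50 and elaborate interior earns 35.
  High-quality: plain interior gives 50 − 3 = 47; elaborate interior gives 35 − 8 = 27. No deviation. ✓
  Low-quality: elaborate interior gives 35 − 10 = 25; plain interior gives 50 − 4 = 46. Would deviate. ✗
Neither assignment is incentive-compatible.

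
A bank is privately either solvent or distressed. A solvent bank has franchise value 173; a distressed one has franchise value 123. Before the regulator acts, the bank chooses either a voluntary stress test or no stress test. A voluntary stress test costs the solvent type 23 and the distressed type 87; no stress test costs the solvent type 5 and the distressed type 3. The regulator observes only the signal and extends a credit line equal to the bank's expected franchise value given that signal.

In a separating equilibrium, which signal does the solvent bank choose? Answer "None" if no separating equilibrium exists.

stress test

Try solvent → stress test, distressed → no stress test:
  If types separate, stress test earns payment 173 and no stress test earns 123.
  Solvent: stress test gives 173 − 23 = 150; no stress test gives 123 − 5 = 118. No deviation. ✓
  Distressed: no stress test gives 123 − 3 = 120; stress test gives 173 − 87 = 86. No deviation. ✓
Both hold — the solvent type sends stress test.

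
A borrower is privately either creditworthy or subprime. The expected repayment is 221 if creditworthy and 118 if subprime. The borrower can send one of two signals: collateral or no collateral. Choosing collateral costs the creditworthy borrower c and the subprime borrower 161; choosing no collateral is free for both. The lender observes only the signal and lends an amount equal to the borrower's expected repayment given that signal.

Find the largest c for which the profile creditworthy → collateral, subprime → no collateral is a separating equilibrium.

Under separation: collateral → creditworthy (pays 221); no collateral → subprime (pays 118).
Subprime: 118 − 0 = 118 ≥ 221 − 161 = 60. Holds regardless of c. ✓
Creditworthy: 221 − c ≥ 118 − 0, so c ≤ 221 − 118 = 103.

103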